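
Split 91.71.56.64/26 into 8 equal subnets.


New prefix = 26 + 3 = 29
Each subnet has 8 addresses
  91.71.56.64/29
  91.71.56.72/29
  91.71.56.80/29
  91.71.56.88/29
  91.71.56.96/29
  91.71.56.104/29
  91.71.56.112/29
  91.71.56.120/29
Subnets: 91.71.56.64/29, 91.71.56.72/29, 91.71.56.80/29, 91.71.56.88/29, 91.71.56.96/29, 91.71.56.104/29, 91.71.56.112/29, 91.71.56.120/29


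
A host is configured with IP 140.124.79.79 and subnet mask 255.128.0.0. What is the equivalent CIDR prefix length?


Binary: 11111111.10000000.00000000.00000000
Count leading 1s
Prefix: /9


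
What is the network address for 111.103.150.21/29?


IP:   01101111.01100111.10010110.00010101
Mask: 11111111.11111111.11111111.11111000
AND operation:
Net:  01101111.01100111.10010110.00010000
Network: 111.103.150.16/29


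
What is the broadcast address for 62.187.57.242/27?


Network: 62.187.57.224/27
Host bits = 5
Set all host bits to 1:
Broadcast: 62.187.57.255


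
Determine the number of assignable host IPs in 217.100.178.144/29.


Host bits = 32 - 29 = 3
Total addresses = 2^3 = 8
Usable = total - 2 (network and broadcast)
Usable hosts: 6


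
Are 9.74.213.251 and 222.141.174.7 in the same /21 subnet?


Mask: 255.255.248.0
9.74.213.251 AND mask = 9.74.208.0
222.141.174.7 AND mask = 222.141.168.0
No, different subnets (9.74.208.0 vs 222.141.168.0)


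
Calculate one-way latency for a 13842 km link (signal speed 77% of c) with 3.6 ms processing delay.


Speed = 0.77 * 3e5 km/s = 231000 km/s
Propagation delay = 13842 / 231000 = 0.0599 s = 59.9221 ms
Processing delay = 3.6 ms
Total one-way latency = 63.5221 ms


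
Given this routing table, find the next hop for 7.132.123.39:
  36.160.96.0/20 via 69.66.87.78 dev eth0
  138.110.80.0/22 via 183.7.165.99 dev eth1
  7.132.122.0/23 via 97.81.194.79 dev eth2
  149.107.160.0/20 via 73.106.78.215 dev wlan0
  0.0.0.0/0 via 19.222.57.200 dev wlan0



Longest prefix match for 7.132.123.39:
  /20 36.160.96.0: no
  /22 138.110.80.0: no
  /23 7.132.122.0: MATCH
  /20 149.107.160.0: no
  /0 0.0.0.0: MATCH
Selected: next-hop 97.81.194.79 via eth2 (matched /23)


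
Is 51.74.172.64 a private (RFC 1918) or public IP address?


RFC 1918 private ranges:
  10.0.0.0/8 (10.0.0.0 - 10.255.255.255)
  172.16.0.0/12 (172.16.0.0 - 172.31.255.255)
  192.168.0.0/16 (192.168.0.0 - 192.168.255.255)
Public (not in any RFC 1918 range)


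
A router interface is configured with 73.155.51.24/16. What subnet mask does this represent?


/16 means 16 network bits, 16 host bits
Binary: 11111111111111110000000000000000
Mask: 255.255.0.0


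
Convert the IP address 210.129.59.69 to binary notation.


210 = 11010010
129 = 10000001
59 = 00111011
69 = 01000101
Binary: 11010010.10000001.00111011.01000101


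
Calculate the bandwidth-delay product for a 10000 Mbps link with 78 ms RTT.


BDP = bandwidth * RTT
= 10000 Mbps * 78 ms
= 10000 * 1e6 * 78 / 1000 bits
= 780000000 bits
= 97500000 bytes
= 95214.8438 KB
BDP = 780000000 bits (97500000 bytes)


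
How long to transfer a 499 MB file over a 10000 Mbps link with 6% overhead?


Effective throughput = 10000 * (1 - 6/100) = 9400 Mbps
File size in Mb = 499 * 8 = 3992 Mb
Time = 3992 / 9400
Time = 0.4247 seconds


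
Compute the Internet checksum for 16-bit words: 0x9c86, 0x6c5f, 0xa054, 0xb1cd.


Sum all words (with carry folding):
+ 0x9c86 = 0x9c86
+ 0x6c5f = 0x08e6
+ 0xa054 = 0xa93a
+ 0xb1cd = 0x5b08
One's complement: ~0x5b08
Checksum = 0xa4f7


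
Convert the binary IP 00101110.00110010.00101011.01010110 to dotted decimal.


00101110 = 46
00110010 = 50
00101011 = 43
01010110 = 86
IP: 46.50.43.86


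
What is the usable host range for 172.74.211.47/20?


Network: 172.74.208.0
Broadcast: 172.74.223.255
First usable = network + 1
Last usable = broadcast - 1
Range: 172.74.208.1 to 172.74.223.254


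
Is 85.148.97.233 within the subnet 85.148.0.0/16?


Subnet network: 85.148.0.0
Test IP AND mask: 85.148.0.0
Yes, 85.148.97.233 is in 85.148.0.0/16


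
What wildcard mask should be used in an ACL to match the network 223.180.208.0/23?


Subnet mask: 255.255.254.0
Wildcard = 255.255.255.255 - subnet mask
255 - 255 = 0
255 - 255 = 0
255 - 254 = 1
255 - 0 = 255
Wildcard: 0.0.1.255


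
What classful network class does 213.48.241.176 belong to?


First octet: 213
Binary: 11010101
110xxxxx -> Class C (192-223)
Class C, default mask 255.255.255.0 (/24)


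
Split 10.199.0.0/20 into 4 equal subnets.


New prefix = 20 + 2 = 22
Each subnet has 1024 addresses
  10.199.0.0/22
  10.199.4.0/22
  10.199.8.0/22
  10.199.12.0/22
Subnets: 10.199.0.0/22, 10.199.4.0/22, 10.199.8.0/22, 10.199.12.0/22


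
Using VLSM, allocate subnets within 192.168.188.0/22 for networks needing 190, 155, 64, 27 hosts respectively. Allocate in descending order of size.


190 hosts -> /24 (254 usable): 192.168.188.0/24
155 hosts -> /24 (254 usable): 192.168.189.0/24
64 hosts -> /25 (126 usable): 192.168.190.0/25
27 hosts -> /27 (30 usable): 192.168.190.128/27
Allocation: 192.168.188.0/24 (190 hosts, 254 usable); 192.168.189.0/24 (155 hosts, 254 usable); 192.168.190.0/25 (64 hosts, 126 usable); 192.168.190.128/27 (27 hosts, 30 usable)


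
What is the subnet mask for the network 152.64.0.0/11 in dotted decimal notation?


/11 means 11 network bits, 21 host bits
Binary: 11111111111000000000000000000000
Mask: 255.224.0.0


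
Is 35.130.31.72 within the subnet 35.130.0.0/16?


Subnet network: 35.130.0.0
Test IP AND mask: 35.130.0.0
Yes, 35.130.31.72 is in 35.130.0.0/16


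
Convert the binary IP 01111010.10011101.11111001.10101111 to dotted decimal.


01111010 = 122
10011101 = 157
11111001 = 249
10101111 = 175
IP: 122.157.249.175


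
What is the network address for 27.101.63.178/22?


IP:   00011011.01100101.00111111.10110010
Mask: 11111111.11111111.11111100.00000000
AND operation:
Net:  00011011.01100101.00111100.00000000
Network: 27.101.60.0/22


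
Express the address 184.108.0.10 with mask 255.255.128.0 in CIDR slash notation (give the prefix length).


Binary: 11111111.11111111.10000000.00000000
Count leading 1s
Prefix: /17


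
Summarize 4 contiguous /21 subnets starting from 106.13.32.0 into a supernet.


Original prefix: /21
Number of subnets: 4 = 2^2
New prefix = 21 - 2 = 19
Supernet: 106.13.32.0/19


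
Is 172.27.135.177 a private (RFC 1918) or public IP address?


RFC 1918 private ranges:
  10.0.0.0/8 (10.0.0.0 - 10.255.255.255)
  172.16.0.0/12 (172.16.0.0 - 172.31.255.255)
  192.168.0.0/16 (192.168.0.0 - 192.168.255.255)
Private (in 172.16.0.0/12)


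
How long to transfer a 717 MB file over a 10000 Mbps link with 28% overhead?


Effective throughput = 10000 * (1 - 28/100) = 7200 Mbps
File size in Mb = 717 * 8 = 5736 Mb
Time = 5736 / 7200
Time = 0.7967 seconds


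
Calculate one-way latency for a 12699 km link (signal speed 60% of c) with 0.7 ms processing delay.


Speed = 0.6 * 3e5 km/s = 180000 km/s
Propagation delay = 12699 / 180000 = 0.0706 s = 70.55 ms
Processing delay = 0.7 ms
Total one-way latency = 71.25 ms


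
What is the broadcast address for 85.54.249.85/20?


Network: 85.54.240.0/20
Host bits = 12
Set all host bits to 1:
Broadcast: 85.54.255.255


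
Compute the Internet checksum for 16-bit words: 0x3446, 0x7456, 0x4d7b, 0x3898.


Sum all words (with carry folding):
+ 0x3446 = 0x3446
+ 0x7456 = 0xa89c
+ 0x4d7b = 0xf617
+ 0x3898 = 0x2eb0
One's complement: ~0x2eb0
Checksum = 0xd14f


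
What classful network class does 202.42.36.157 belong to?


First octet: 202
Binary: 11001010
110xxxxx -> Class C (192-223)
Class C, default mask 255.255.255.0 (/24)


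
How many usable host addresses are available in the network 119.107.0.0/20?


Host bits = 32 - 20 = 12
Total addresses = 2^12 = 4096
Usable = total - 2 (network and broadcast)
Usable hosts: 4094


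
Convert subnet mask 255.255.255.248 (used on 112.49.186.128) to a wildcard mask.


Subnet mask: 255.255.255.248
Wildcard = 255.255.255.255 - subnet mask
255 - 255 = 0
255 - 255 = 0
255 - 255 = 0
255 - 248 = 7
Wildcard: 0.0.0.7


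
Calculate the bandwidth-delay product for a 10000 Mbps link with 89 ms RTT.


BDP = bandwidth * RTT
= 10000 Mbps * 89 ms
= 10000 * 1e6 * 89 / 1000 bits
= 890000000 bits
= 111250000 bytes
= 108642.5781 KB
BDP = 890000000 bits (111250000 bytes)


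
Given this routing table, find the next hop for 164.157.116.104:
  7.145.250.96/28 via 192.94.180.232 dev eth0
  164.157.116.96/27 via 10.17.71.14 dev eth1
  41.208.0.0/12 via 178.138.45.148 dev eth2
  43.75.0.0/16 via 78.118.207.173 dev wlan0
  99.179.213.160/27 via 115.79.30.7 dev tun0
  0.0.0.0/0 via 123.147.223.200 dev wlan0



Longest prefix match for 164.157.116.104:
  /28 7.145.250.96: no
  /27 164.157.116.96: MATCH
  /12 41.208.0.0: no
  /16 43.75.0.0: no
  /27 99.179.213.160: no
  /0 0.0.0.0: MATCH
Selected: next-hop 10.17.71.14 via eth1 (matched /27)


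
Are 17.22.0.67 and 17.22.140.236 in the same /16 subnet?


Mask: 255.255.0.0
17.22.0.67 AND mask = 17.22.0.0
17.22.140.236 AND mask = 17.22.0.0
Yes, same subnet (17.22.0.0)


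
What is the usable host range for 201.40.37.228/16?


Network: 201.40.0.0
Broadcast: 201.40.255.255
First usable = network + 1
Last usable = broadcast - 1
Range: 201.40.0.1 to 201.40.255.254


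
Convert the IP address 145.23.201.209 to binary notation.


145 = 10010001
23 = 00010111
201 = 11001001
209 = 11010001
Binary: 10010001.00010111.11001001.11010001


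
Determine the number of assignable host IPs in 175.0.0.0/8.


Host bits = 32 - 8 = 24
Total addresses = 2^24 = 16777216
Usable = total - 2 (network and broadcast)
Usable hosts: 16777214


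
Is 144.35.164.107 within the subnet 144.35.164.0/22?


Subnet network: 144.35.164.0
Test IP AND mask: 144.35.164.0
Yes, 144.35.164.107 is in 144.35.164.0/22


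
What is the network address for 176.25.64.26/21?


IP:   10110000.00011001.01000000.00011010
Mask: 11111111.11111111.11111000.00000000
AND operation:
Net:  10110000.00011001.01000000.00000000
Network: 176.25.64.0/21


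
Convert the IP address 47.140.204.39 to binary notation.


47 = 00101111
140 = 10001100
204 = 11001100
39 = 00100111
Binary: 00101111.10001100.11001100.00100111


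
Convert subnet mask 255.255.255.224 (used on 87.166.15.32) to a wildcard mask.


Subnet mask: 255.255.255.224
Wildcard = 255.255.255.255 - subnet mask
255 - 255 = 0
255 - 255 = 0
255 - 255 = 0
255 - 224 = 31
Wildcard: 0.0.0.31


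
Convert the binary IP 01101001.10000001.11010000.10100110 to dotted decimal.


01101001 = 105
10000001 = 129
11010000 = 208
10100110 = 166
IP: 105.129.208.166


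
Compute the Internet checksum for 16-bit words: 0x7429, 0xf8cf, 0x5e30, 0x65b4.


Sum all words (with carry folding):
+ 0x7429 = 0x7429
+ 0xf8cf = 0x6cf9
+ 0x5e30 = 0xcb29
+ 0x65b4 = 0x30de
One's complement: ~0x30de
Checksum = 0xcf21


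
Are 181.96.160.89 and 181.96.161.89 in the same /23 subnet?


Mask: 255.255.254.0
181.96.160.89 AND mask = 181.96.160.0
181.96.161.89 AND mask = 181.96.160.0
Yes, same subnet (181.96.160.0)


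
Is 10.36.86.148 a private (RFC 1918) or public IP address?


RFC 1918 private ranges:
  10.0.0.0/8 (10.0.0.0 - 10.255.255.255)
  172.16.0.0/12 (172.16.0.0 - 172.31.255.255)
  192.168.0.0/16 (192.168.0.0 - 192.168.255.255)
Private (in 10.0.0.0/8)


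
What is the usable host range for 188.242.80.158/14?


Network: 188.240.0.0
Broadcast: 188.243.255.255
First usable = network + 1
Last usable = broadcast - 1
Range: 188.240.0.1 to 188.243.255.254


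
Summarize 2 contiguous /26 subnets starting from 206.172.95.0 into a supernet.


Original prefix: /26
Number of subnets: 2 = 2^1
New prefix = 26 - 1 = 25
Supernet: 206.172.95.0/25


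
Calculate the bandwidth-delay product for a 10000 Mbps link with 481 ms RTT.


BDP = bandwidth * RTT
= 10000 Mbps * 481 ms
= 10000 * 1e6 * 481 / 1000 bits
= 4810000000 bits
= 601250000 bytes
= 587158.2031 KB
BDP = 4810000000 bits (601250000 bytes)


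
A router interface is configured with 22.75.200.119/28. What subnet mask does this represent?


/28 means 28 network bits, 4 host bits
Binary: 11111111111111111111111111110000
Mask: 255.255.255.240


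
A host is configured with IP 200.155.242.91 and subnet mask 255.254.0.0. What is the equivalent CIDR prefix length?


Binary: 11111111.11111110.00000000.00000000
Count leading 1s
Prefix: /15


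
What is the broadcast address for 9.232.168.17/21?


Network: 9.232.168.0/21
Host bits = 11
Set all host bits to 1:
Broadcast: 9.232.175.255


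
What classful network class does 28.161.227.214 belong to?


First octet: 28
Binary: 00011100
0xxxxxxx -> Class A (1-126)
Class A, default mask 255.0.0.0 (/8)


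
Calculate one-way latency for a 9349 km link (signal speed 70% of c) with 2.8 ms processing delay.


Speed = 0.7 * 3e5 km/s = 210000 km/s
Propagation delay = 9349 / 210000 = 0.0445 s = 44.519 ms
Processing delay = 2.8 ms
Total one-way latency = 47.319 ms


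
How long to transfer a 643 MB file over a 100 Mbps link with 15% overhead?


Effective throughput = 100 * (1 - 15/100) = 85 Mbps
File size in Mb = 643 * 8 = 5144 Mb
Time = 5144 / 85
Time = 60.5176 seconds


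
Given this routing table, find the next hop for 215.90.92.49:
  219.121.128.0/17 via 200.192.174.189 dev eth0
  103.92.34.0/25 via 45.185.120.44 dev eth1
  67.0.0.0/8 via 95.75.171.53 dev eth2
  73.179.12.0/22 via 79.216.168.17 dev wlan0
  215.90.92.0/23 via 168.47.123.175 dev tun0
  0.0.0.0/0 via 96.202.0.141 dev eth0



Longest prefix match for 215.90.92.49:
  /17 219.121.128.0: no
  /25 103.92.34.0: no
  /8 67.0.0.0: no
  /22 73.179.12.0: no
  /23 215.90.92.0: MATCH
  /0 0.0.0.0: MATCH
Selected: next-hop 168.47.123.175 via tun0 (matched /23)


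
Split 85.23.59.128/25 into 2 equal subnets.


New prefix = 25 + 1 = 26
Each subnet has 64 addresses
  85.23.59.128/26
  85.23.59.192/26
Subnets: 85.23.59.128/26, 85.23.59.192/26


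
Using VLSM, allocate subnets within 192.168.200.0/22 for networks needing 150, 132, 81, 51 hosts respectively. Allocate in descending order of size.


150 hosts -> /24 (254 usable): 192.168.200.0/24
132 hosts -> /24 (254 usable): 192.168.201.0/24
81 hosts -> /25 (126 usable): 192.168.202.0/25
51 hosts -> /26 (62 usable): 192.168.202.128/26
Allocation: 192.168.200.0/24 (150 hosts, 254 usable); 192.168.201.0/24 (132 hosts, 254 usable); 192.168.202.0/25 (81 hosts, 126 usable); 192.168.202.128/26 (51 hosts, 62 usable)


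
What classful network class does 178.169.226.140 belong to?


First octet: 178
Binary: 10110010
10xxxxxx -> Class B (128-191)
Class B, default mask 255.255.0.0 (/16)


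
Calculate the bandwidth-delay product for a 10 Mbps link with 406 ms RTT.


BDP = bandwidth * RTT
= 10 Mbps * 406 ms
= 10 * 1e6 * 406 / 1000 bits
= 4060000 bits
= 507500 bytes
= 495.6055 KB
BDP = 4060000 bits (507500 bytes)


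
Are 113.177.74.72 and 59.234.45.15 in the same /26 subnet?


Mask: 255.255.255.192
113.177.74.72 AND mask = 113.177.74.64
59.234.45.15 AND mask = 59.234.45.0
No, different subnets (113.177.74.64 vs 59.234.45.0)


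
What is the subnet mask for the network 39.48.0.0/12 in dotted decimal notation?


/12 means 12 network bits, 20 host bits
Binary: 11111111111100000000000000000000
Mask: 255.240.0.0


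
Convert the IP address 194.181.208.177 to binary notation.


194 = 11000010
181 = 10110101
208 = 11010000
177 = 10110001
Binary: 11000010.10110101.11010000.10110001


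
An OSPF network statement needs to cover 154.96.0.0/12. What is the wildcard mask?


Subnet mask: 255.240.0.0
Wildcard = 255.255.255.255 - subnet mask
255 - 255 = 0
255 - 240 = 15
255 - 0 = 255
255 - 0 = 255
Wildcard: 0.15.255.255


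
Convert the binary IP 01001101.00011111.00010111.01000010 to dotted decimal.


01001101 = 77
00011111 = 31
00010111 = 23
01000010 = 66
IP: 77.31.23.66


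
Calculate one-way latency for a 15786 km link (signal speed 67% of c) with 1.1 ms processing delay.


Speed = 0.67 * 3e5 km/s = 201000 km/s
Propagation delay = 15786 / 201000 = 0.0785 s = 78.5373 ms
Processing delay = 1.1 ms
Total one-way latency = 79.6373 ms


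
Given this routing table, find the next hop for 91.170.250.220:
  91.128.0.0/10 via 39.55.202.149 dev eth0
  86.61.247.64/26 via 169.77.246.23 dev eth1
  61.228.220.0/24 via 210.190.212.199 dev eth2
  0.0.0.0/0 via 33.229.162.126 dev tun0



Longest prefix match for 91.170.250.220:
  /10 91.128.0.0: MATCH
  /26 86.61.247.64: no
  /24 61.228.220.0: no
  /0 0.0.0.0: MATCH
Selected: next-hop 39.55.202.149 via eth0 (matched /10)


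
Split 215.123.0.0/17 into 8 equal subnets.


New prefix = 17 + 3 = 20
Each subnet has 4096 addresses
  215.123.0.0/20
  215.123.16.0/20
  215.123.32.0/20
  215.123.48.0/20
  215.123.64.0/20
  215.123.80.0/20
  215.123.96.0/20
  215.123.112.0/20
Subnets: 215.123.0.0/20, 215.123.16.0/20, 215.123.32.0/20, 215.123.48.0/20, 215.123.64.0/20, 215.123.80.0/20, 215.123.96.0/20, 215.123.112.0/20


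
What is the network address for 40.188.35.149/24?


IP:   00101000.10111100.00100011.10010101
Mask: 11111111.11111111.11111111.00000000
AND operation:
Net:  00101000.10111100.00100011.00000000
Network: 40.188.35.0/24


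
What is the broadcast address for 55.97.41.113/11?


Network: 55.96.0.0/11
Host bits = 21
Set all host bits to 1:
Broadcast: 55.127.255.255


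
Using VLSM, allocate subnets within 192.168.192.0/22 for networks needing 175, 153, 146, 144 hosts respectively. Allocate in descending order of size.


175 hosts -> /24 (254 usable): 192.168.192.0/24
153 hosts -> /24 (254 usable): 192.168.193.0/24
146 hosts -> /24 (254 usable): 192.168.194.0/24
144 hosts -> /24 (254 usable): 192.168.195.0/24
Allocation: 192.168.192.0/24 (175 hosts, 254 usable); 192.168.193.0/24 (153 hosts, 254 usable); 192.168.194.0/24 (146 hosts, 254 usable); 192.168.195.0/24 (144 hosts, 254 usable)


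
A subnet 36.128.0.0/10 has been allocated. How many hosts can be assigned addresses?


Host bits = 32 - 10 = 22
Total addresses = 2^22 = 4194304
Usable = total - 2 (network and broadcast)
Usable hosts: 4194302


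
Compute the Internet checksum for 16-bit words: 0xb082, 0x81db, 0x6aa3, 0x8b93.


Sum all words (with carry folding):
+ 0xb082 = 0xb082
+ 0x81db = 0x325e
+ 0x6aa3 = 0x9d01
+ 0x8b93 = 0x2895
One's complement: ~0x2895
Checksum = 0xd76a


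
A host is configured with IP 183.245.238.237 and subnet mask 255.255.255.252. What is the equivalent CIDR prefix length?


Binary: 11111111.11111111.11111111.11111100
Count leading 1s
Prefix: /30


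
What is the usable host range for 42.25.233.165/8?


Network: 42.0.0.0
Broadcast: 42.255.255.255
First usable = network + 1
Last usable = broadcast - 1
Range: 42.0.0.1 to 42.255.255.254


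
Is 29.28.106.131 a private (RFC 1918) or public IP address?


RFC 1918 private ranges:
  10.0.0.0/8 (10.0.0.0 - 10.255.255.255)
  172.16.0.0/12 (172.16.0.0 - 172.31.255.255)
  192.168.0.0/16 (192.168.0.0 - 192.168.255.255)
Public (not in any RFC 1918 range)


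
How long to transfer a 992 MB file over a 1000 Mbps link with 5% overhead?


Effective throughput = 1000 * (1 - 5/100) = 950 Mbps
File size in Mb = 992 * 8 = 7936 Mb
Time = 7936 / 950
Time = 8.3537 seconds


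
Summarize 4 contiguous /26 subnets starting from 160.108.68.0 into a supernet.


Original prefix: /26
Number of subnets: 4 = 2^2
New prefix = 26 - 2 = 24
Supernet: 160.108.68.0/24


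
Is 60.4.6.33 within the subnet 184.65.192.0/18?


Subnet network: 184.65.192.0
Test IP AND mask: 60.4.0.0
No, 60.4.6.33 is not in 184.65.192.0/18


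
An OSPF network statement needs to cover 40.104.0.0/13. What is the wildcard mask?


Subnet mask: 255.248.0.0
Wildcard = 255.255.255.255 - subnet mask
255 - 255 = 0
255 - 248 = 7
255 - 0 = 255
255 - 0 = 255
Wildcard: 0.7.255.255


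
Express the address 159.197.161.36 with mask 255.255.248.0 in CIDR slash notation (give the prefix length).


Binary: 11111111.11111111.11111000.00000000
Count leading 1s
Prefix: /21


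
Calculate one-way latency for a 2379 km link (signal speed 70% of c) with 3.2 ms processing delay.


Speed = 0.7 * 3e5 km/s = 210000 km/s
Propagation delay = 2379 / 210000 = 0.0113 s = 11.3286 ms
Processing delay = 3.2 ms
Total one-way latency = 14.5286 ms


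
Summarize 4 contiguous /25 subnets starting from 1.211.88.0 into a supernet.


Original prefix: /25
Number of subnets: 4 = 2^2
New prefix = 25 - 2 = 23
Supernet: 1.211.88.0/23


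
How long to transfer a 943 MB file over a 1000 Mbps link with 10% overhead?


Effective throughput = 1000 * (1 - 10/100) = 900 Mbps
File size in Mb = 943 * 8 = 7544 Mb
Time = 7544 / 900
Time = 8.3822 seconds


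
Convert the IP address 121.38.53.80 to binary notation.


121 = 01111001
38 = 00100110
53 = 00110101
80 = 01010000
Binary: 01111001.00100110.00110101.01010000


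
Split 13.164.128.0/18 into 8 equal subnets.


New prefix = 18 + 3 = 21
Each subnet has 2048 addresses
  13.164.128.0/21
  13.164.136.0/21
  13.164.144.0/21
  13.164.152.0/21
  13.164.160.0/21
  13.164.168.0/21
  13.164.176.0/21
  13.164.184.0/21
Subnets: 13.164.128.0/21, 13.164.136.0/21, 13.164.144.0/21, 13.164.152.0/21, 13.164.160.0/21, 13.164.168.0/21, 13.164.176.0/21, 13.164.184.0/21


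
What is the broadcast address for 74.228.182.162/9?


Network: 74.128.0.0/9
Host bits = 23
Set all host bits to 1:
Broadcast: 74.255.255.255


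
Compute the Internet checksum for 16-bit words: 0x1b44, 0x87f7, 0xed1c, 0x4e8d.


Sum all words (with carry folding):
+ 0x1b44 = 0x1b44
+ 0x87f7 = 0xa33b
+ 0xed1c = 0x9058
+ 0x4e8d = 0xdee5
One's complement: ~0xdee5
Checksum = 0x211a


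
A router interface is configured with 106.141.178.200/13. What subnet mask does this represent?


/13 means 13 network bits, 19 host bits
Binary: 11111111111110000000000000000000
Mask: 255.248.0.0


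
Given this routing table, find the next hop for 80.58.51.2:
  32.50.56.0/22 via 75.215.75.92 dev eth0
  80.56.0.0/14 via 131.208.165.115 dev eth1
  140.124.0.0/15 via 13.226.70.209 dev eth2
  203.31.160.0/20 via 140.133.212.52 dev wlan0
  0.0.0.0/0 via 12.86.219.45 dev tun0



Longest prefix match for 80.58.51.2:
  /22 32.50.56.0: no
  /14 80.56.0.0: MATCH
  /15 140.124.0.0: no
  /20 203.31.160.0: no
  /0 0.0.0.0: MATCH
Selected: next-hop 131.208.165.115 via eth1 (matched /14)


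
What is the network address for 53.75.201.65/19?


IP:   00110101.01001011.11001001.01000001
Mask: 11111111.11111111.11100000.00000000
AND operation:
Net:  00110101.01001011.11000000.00000000
Network: 53.75.192.0/19


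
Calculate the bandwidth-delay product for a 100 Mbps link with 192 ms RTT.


BDP = bandwidth * RTT
= 100 Mbps * 192 ms
= 100 * 1e6 * 192 / 1000 bits
= 19200000 bits
= 2400000 bytes
= 2343.75 KB
BDP = 19200000 bits (2400000 bytes)


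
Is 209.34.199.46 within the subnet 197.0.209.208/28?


Subnet network: 197.0.209.208
Test IP AND mask: 209.34.199.32
No, 209.34.199.46 is not in 197.0.209.208/28


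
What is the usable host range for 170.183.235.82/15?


Network: 170.182.0.0
Broadcast: 170.183.255.255
First usable = network + 1
Last usable = broadcast - 1
Range: 170.182.0.1 to 170.183.255.254


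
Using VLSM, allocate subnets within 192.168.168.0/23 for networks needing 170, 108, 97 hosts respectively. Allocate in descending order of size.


170 hosts -> /24 (254 usable): 192.168.168.0/24
108 hosts -> /25 (126 usable): 192.168.169.0/25
97 hosts -> /25 (126 usable): 192.168.169.128/25
Allocation: 192.168.168.0/24 (170 hosts, 254 usable); 192.168.169.0/25 (108 hosts, 126 usable); 192.168.169.128/25 (97 hosts, 126 usable)


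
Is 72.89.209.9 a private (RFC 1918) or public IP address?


RFC 1918 private ranges:
  10.0.0.0/8 (10.0.0.0 - 10.255.255.255)
  172.16.0.0/12 (172.16.0.0 - 172.31.255.255)
  192.168.0.0/16 (192.168.0.0 - 192.168.255.255)
Public (not in any RFC 1918 range)


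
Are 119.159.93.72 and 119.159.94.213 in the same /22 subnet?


Mask: 255.255.252.0
119.159.93.72 AND mask = 119.159.92.0
119.159.94.213 AND mask = 119.159.92.0
Yes, same subnet (119.159.92.0)


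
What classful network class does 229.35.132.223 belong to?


First octet: 229
Binary: 11100101
1110xxxx -> Class D (224-239)
Class D (multicast), default mask N/A


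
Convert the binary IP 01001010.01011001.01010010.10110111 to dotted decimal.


01001010 = 74
01011001 = 89
01010010 = 82
10110111 = 183
IP: 74.89.82.183


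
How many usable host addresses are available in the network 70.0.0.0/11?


Host bits = 32 - 11 = 21
Total addresses = 2^21 = 2097152
Usable = total - 2 (network and broadcast)
Usable hosts: 2097150


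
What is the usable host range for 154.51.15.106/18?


Network: 154.51.0.0
Broadcast: 154.51.63.255
First usable = network + 1
Last usable = broadcast - 1
Range: 154.51.0.1 to 154.51.63.254


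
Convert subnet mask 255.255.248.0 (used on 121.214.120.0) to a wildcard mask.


Subnet mask: 255.255.248.0
Wildcard = 255.255.255.255 - subnet mask
255 - 255 = 0
255 - 255 = 0
255 - 248 = 7
255 - 0 = 255
Wildcard: 0.0.7.255


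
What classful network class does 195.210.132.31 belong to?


First octet: 195
Binary: 11000011
110xxxxx -> Class C (192-223)
Class C, default mask 255.255.255.0 (/24)


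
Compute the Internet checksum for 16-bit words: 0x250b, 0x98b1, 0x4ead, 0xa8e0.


Sum all words (with carry folding):
+ 0x250b = 0x250b
+ 0x98b1 = 0xbdbc
+ 0x4ead = 0x0c6a
+ 0xa8e0 = 0xb54a
One's complement: ~0xb54a
Checksum = 0x4ab5


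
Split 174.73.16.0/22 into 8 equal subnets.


New prefix = 22 + 3 = 25
Each subnet has 128 addresses
  174.73.16.0/25
  174.73.16.128/25
  174.73.17.0/25
  174.73.17.128/25
  174.73.18.0/25
  174.73.18.128/25
  174.73.19.0/25
  174.73.19.128/25
Subnets: 174.73.16.0/25, 174.73.16.128/25, 174.73.17.0/25, 174.73.17.128/25, 174.73.18.0/25, 174.73.18.128/25, 174.73.19.0/25, 174.73.19.128/25


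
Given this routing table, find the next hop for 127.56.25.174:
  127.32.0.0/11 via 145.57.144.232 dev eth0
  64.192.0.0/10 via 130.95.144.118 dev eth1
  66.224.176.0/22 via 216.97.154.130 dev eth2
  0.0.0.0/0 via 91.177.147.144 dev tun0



Longest prefix match for 127.56.25.174:
  /11 127.32.0.0: MATCH
  /10 64.192.0.0: no
  /22 66.224.176.0: no
  /0 0.0.0.0: MATCH
Selected: next-hop 145.57.144.232 via eth0 (matched /11)


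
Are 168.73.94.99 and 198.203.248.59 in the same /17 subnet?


Mask: 255.255.128.0
168.73.94.99 AND mask = 168.73.0.0
198.203.248.59 AND mask = 198.203.128.0
No, different subnets (168.73.0.0 vs 198.203.128.0)


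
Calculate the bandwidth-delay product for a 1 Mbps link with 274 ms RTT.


BDP = bandwidth * RTT
= 1 Mbps * 274 ms
= 1 * 1e6 * 274 / 1000 bits
= 274000 bits
= 34250 bytes
= 33.4473 KB
BDP = 274000 bits (34250 bytes)


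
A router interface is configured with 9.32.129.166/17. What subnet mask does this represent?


/17 means 17 network bits, 15 host bits
Binary: 11111111111111111000000000000000
Mask: 255.255.128.0


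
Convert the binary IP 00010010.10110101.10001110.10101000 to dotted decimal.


00010010 = 18
10110101 = 181
10001110 = 142
10101000 = 168
IP: 18.181.142.168


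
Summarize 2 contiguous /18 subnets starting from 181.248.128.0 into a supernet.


Original prefix: /18
Number of subnets: 2 = 2^1
New prefix = 18 - 1 = 17
Supernet: 181.248.128.0/17


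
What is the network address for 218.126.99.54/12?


IP:   11011010.01111110.01100011.00110110
Mask: 11111111.11110000.00000000.00000000
AND operation:
Net:  11011010.01110000.00000000.00000000
Network: 218.112.0.0/12


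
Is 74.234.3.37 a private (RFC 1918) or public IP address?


RFC 1918 private ranges:
  10.0.0.0/8 (10.0.0.0 - 10.255.255.255)
  172.16.0.0/12 (172.16.0.0 - 172.31.255.255)
  192.168.0.0/16 (192.168.0.0 - 192.168.255.255)
Public (not in any RFC 1918 range)


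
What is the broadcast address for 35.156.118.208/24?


Network: 35.156.118.0/24
Host bits = 8
Set all host bits to 1:
Broadcast: 35.156.118.255


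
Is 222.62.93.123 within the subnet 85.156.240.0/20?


Subnet network: 85.156.240.0
Test IP AND mask: 222.62.80.0
No, 222.62.93.123 is not in 85.156.240.0/20


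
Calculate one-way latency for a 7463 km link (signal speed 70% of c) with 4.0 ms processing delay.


Speed = 0.7 * 3e5 km/s = 210000 km/s
Propagation delay = 7463 / 210000 = 0.0355 s = 35.5381 ms
Processing delay = 4.0 ms
Total one-way latency = 39.5381 ms


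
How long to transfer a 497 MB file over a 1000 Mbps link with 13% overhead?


Effective throughput = 1000 * (1 - 13/100) = 870 Mbps
File size in Mb = 497 * 8 = 3976 Mb
Time = 3976 / 870
Time = 4.5701 seconds


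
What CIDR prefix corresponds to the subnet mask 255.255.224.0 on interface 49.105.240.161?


Binary: 11111111.11111111.11100000.00000000
Count leading 1s
Prefix: /19


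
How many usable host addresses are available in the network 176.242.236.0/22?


Host bits = 32 - 22 = 10
Total addresses = 2^10 = 1024
Usable = total - 2 (network and broadcast)
Usable hosts: 1022


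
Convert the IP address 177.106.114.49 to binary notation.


177 = 10110001
106 = 01101010
114 = 01110010
49 = 00110001
Binary: 10110001.01101010.01110010.00110001


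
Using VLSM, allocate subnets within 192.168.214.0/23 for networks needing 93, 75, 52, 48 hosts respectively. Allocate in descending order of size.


93 hosts -> /25 (126 usable): 192.168.214.0/25
75 hosts -> /25 (126 usable): 192.168.214.128/25
52 hosts -> /26 (62 usable): 192.168.215.0/26
48 hosts -> /26 (62 usable): 192.168.215.64/26
Allocation: 192.168.214.0/25 (93 hosts, 126 usable); 192.168.214.128/25 (75 hosts, 126 usable); 192.168.215.0/26 (52 hosts, 62 usable); 192.168.215.64/26 (48 hosts, 62 usable)


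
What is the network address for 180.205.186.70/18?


IP:   10110100.11001101.10111010.01000110
Mask: 11111111.11111111.11000000.00000000
AND operation:
Net:  10110100.11001101.10000000.00000000
Network: 180.205.128.0/18


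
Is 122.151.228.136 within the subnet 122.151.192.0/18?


Subnet network: 122.151.192.0
Test IP AND mask: 122.151.192.0
Yes, 122.151.228.136 is in 122.151.192.0/18


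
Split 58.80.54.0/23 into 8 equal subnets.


New prefix = 23 + 3 = 26
Each subnet has 64 addresses
  58.80.54.0/26
  58.80.54.64/26
  58.80.54.128/26
  58.80.54.192/26
  58.80.55.0/26
  58.80.55.64/26
  58.80.55.128/26
  58.80.55.192/26
Subnets: 58.80.54.0/26, 58.80.54.64/26, 58.80.54.128/26, 58.80.54.192/26, 58.80.55.0/26, 58.80.55.64/26, 58.80.55.128/26, 58.80.55.192/26


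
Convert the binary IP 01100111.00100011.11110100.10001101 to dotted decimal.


01100111 = 103
00100011 = 35
11110100 = 244
10001101 = 141
IP: 103.35.244.141


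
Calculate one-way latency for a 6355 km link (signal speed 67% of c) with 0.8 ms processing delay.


Speed = 0.67 * 3e5 km/s = 201000 km/s
Propagation delay = 6355 / 201000 = 0.0316 s = 31.6169 ms
Processing delay = 0.8 ms
Total one-way latency = 32.4169 ms


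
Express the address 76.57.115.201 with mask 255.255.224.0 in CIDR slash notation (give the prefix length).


Binary: 11111111.11111111.11100000.00000000
Count leading 1s
Prefix: /19


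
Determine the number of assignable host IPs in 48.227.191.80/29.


Host bits = 32 - 29 = 3
Total addresses = 2^3 = 8
Usable = total - 2 (network and broadcast)
Usable hosts: 6


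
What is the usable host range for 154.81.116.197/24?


Network: 154.81.116.0
Broadcast: 154.81.116.255
First usable = network + 1
Last usable = broadcast - 1
Range: 154.81.116.1 to 154.81.116.254


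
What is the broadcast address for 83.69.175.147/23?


Network: 83.69.174.0/23
Host bits = 9
Set all host bits to 1:
Broadcast: 83.69.175.255


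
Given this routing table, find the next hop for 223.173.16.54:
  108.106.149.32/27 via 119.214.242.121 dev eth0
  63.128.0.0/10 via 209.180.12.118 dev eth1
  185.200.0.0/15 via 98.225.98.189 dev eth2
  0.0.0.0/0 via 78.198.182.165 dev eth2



Longest prefix match for 223.173.16.54:
  /27 108.106.149.32: no
  /10 63.128.0.0: no
  /15 185.200.0.0: no
  /0 0.0.0.0: MATCH
Selected: next-hop 78.198.182.165 via eth2 (matched /0)


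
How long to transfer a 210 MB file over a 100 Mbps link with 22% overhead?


Effective throughput = 100 * (1 - 22/100) = 78 Mbps
File size in Mb = 210 * 8 = 1680 Mb
Time = 1680 / 78
Time = 21.5385 seconds


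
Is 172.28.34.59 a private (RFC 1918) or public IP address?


RFC 1918 private ranges:
  10.0.0.0/8 (10.0.0.0 - 10.255.255.255)
  172.16.0.0/12 (172.16.0.0 - 172.31.255.255)
  192.168.0.0/16 (192.168.0.0 - 192.168.255.255)
Private (in 172.16.0.0/12)


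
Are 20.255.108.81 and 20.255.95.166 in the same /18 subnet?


Mask: 255.255.192.0
20.255.108.81 AND mask = 20.255.64.0
20.255.95.166 AND mask = 20.255.64.0
Yes, same subnet (20.255.64.0)


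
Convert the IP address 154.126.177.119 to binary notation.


154 = 10011010
126 = 01111110
177 = 10110001
119 = 01110111
Binary: 10011010.01111110.10110001.01110111


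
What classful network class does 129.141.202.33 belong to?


First octet: 129
Binary: 10000001
10xxxxxx -> Class B (128-191)
Class B, default mask 255.255.0.0 (/16)


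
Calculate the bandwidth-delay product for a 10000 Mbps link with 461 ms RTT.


BDP = bandwidth * RTT
= 10000 Mbps * 461 ms
= 10000 * 1e6 * 461 / 1000 bits
= 4610000000 bits
= 576250000 bytes
= 562744.1406 KB
BDP = 4610000000 bits (576250000 bytes)


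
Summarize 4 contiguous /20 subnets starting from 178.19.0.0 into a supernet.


Original prefix: /20
Number of subnets: 4 = 2^2
New prefix = 20 - 2 = 18
Supernet: 178.19.0.0/18


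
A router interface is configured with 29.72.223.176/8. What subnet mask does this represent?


/8 means 8 network bits, 24 host bits
Binary: 11111111000000000000000000000000
Mask: 255.0.0.0


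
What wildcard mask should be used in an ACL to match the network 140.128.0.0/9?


Subnet mask: 255.128.0.0
Wildcard = 255.255.255.255 - subnet mask
255 - 255 = 0
255 - 128 = 127
255 - 0 = 255
255 - 0 = 255
Wildcard: 0.127.255.255


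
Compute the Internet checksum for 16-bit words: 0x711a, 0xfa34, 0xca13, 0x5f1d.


Sum all words (with carry folding):
+ 0x711a = 0x711a
+ 0xfa34 = 0x6b4f
+ 0xca13 = 0x3563
+ 0x5f1d = 0x9480
One's complement: ~0x9480
Checksum = 0x6b7f


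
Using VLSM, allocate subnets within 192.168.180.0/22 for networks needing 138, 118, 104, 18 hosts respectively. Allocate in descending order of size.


138 hosts -> /24 (254 usable): 192.168.180.0/24
118 hosts -> /25 (126 usable): 192.168.181.0/25
104 hosts -> /25 (126 usable): 192.168.181.128/25
18 hosts -> /27 (30 usable): 192.168.182.0/27
Allocation: 192.168.180.0/24 (138 hosts, 254 usable); 192.168.181.0/25 (118 hosts, 126 usable); 192.168.181.128/25 (104 hosts, 126 usable); 192.168.182.0/27 (18 hosts, 30 usable)


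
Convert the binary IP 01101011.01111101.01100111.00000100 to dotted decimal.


01101011 = 107
01111101 = 125
01100111 = 103
00000100 = 4
IP: 107.125.103.4


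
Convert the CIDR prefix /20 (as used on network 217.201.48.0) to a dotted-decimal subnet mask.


/20 means 20 network bits, 12 host bits
Binary: 11111111111111111111000000000000
Mask: 255.255.240.0


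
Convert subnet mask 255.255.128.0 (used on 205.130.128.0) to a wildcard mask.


Subnet mask: 255.255.128.0
Wildcard = 255.255.255.255 - subnet mask
255 - 255 = 0
255 - 255 = 0
255 - 128 = 127
255 - 0 = 255
Wildcard: 0.0.127.255


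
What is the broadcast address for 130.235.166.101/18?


Network: 130.235.128.0/18
Host bits = 14
Set all host bits to 1:
Broadcast: 130.235.191.255


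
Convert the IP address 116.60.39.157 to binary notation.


116 = 01110100
60 = 00111100
39 = 00100111
157 = 10011101
Binary: 01110100.00111100.00100111.10011101


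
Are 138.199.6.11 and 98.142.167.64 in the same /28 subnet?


Mask: 255.255.255.240
138.199.6.11 AND mask = 138.199.6.0
98.142.167.64 AND mask = 98.142.167.64
No, different subnets (138.199.6.0 vs 98.142.167.64)


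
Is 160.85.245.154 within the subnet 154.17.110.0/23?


Subnet network: 154.17.110.0
Test IP AND mask: 160.85.244.0
No, 160.85.245.154 is not in 154.17.110.0/23


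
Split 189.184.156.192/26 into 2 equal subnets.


New prefix = 26 + 1 = 27
Each subnet has 32 addresses
  189.184.156.192/27
  189.184.156.224/27
Subnets: 189.184.156.192/27, 189.184.156.224/27


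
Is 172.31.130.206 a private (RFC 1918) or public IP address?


RFC 1918 private ranges:
  10.0.0.0/8 (10.0.0.0 - 10.255.255.255)
  172.16.0.0/12 (172.16.0.0 - 172.31.255.255)
  192.168.0.0/16 (192.168.0.0 - 192.168.255.255)
Private (in 172.16.0.0/12)


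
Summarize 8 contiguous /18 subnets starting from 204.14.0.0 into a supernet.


Original prefix: /18
Number of subnets: 8 = 2^3
New prefix = 18 - 3 = 15
Supernet: 204.14.0.0/15


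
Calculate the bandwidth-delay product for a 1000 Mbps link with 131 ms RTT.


BDP = bandwidth * RTT
= 1000 Mbps * 131 ms
= 1000 * 1e6 * 131 / 1000 bits
= 131000000 bits
= 16375000 bytes
= 15991.2109 KB
BDP = 131000000 bits (16375000 bytes)


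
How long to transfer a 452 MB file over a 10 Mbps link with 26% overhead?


Effective throughput = 10 * (1 - 26/100) = 7.4 Mbps
File size in Mb = 452 * 8 = 3616 Mb
Time = 3616 / 7.4
Time = 488.6486 seconds


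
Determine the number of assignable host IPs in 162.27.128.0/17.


Host bits = 32 - 17 = 15
Total addresses = 2^15 = 32768
Usable = total - 2 (network and broadcast)
Usable hosts: 32766


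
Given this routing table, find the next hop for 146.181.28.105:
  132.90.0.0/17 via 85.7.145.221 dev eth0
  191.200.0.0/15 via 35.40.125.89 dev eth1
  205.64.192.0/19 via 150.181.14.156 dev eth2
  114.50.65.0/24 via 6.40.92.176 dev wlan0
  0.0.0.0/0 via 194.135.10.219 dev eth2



Longest prefix match for 146.181.28.105:
  /17 132.90.0.0: no
  /15 191.200.0.0: no
  /19 205.64.192.0: no
  /24 114.50.65.0: no
  /0 0.0.0.0: MATCH
Selected: next-hop 194.135.10.219 via eth2 (matched /0)


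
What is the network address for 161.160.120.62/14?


IP:   10100001.10100000.01111000.00111110
Mask: 11111111.11111100.00000000.00000000
AND operation:
Net:  10100001.10100000.00000000.00000000
Network: 161.160.0.0/14


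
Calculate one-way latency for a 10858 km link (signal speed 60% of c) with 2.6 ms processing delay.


Speed = 0.6 * 3e5 km/s = 180000 km/s
Propagation delay = 10858 / 180000 = 0.0603 s = 60.3222 ms
Processing delay = 2.6 ms
Total one-way latency = 62.9222 ms


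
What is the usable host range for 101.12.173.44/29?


Network: 101.12.173.40
Broadcast: 101.12.173.47
First usable = network + 1
Last usable = broadcast - 1
Range: 101.12.173.41 to 101.12.173.46


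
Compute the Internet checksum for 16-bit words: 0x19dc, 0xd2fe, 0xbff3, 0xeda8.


Sum all words (with carry folding):
+ 0x19dc = 0x19dc
+ 0xd2fe = 0xecda
+ 0xbff3 = 0xacce
+ 0xeda8 = 0x9a77
One's complement: ~0x9a77
Checksum = 0x6588


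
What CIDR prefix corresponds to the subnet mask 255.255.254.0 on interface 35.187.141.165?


Binary: 11111111.11111111.11111110.00000000
Count leading 1s
Prefix: /23


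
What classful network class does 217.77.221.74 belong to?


First octet: 217
Binary: 11011001
110xxxxx -> Class C (192-223)
Class C, default mask 255.255.255.0 (/24)


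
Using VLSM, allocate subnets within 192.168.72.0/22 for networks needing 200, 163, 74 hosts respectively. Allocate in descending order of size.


200 hosts -> /24 (254 usable): 192.168.72.0/24
163 hosts -> /24 (254 usable): 192.168.73.0/24
74 hosts -> /25 (126 usable): 192.168.74.0/25
Allocation: 192.168.72.0/24 (200 hosts, 254 usable); 192.168.73.0/24 (163 hosts, 254 usable); 192.168.74.0/25 (74 hosts, 126 usable)
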